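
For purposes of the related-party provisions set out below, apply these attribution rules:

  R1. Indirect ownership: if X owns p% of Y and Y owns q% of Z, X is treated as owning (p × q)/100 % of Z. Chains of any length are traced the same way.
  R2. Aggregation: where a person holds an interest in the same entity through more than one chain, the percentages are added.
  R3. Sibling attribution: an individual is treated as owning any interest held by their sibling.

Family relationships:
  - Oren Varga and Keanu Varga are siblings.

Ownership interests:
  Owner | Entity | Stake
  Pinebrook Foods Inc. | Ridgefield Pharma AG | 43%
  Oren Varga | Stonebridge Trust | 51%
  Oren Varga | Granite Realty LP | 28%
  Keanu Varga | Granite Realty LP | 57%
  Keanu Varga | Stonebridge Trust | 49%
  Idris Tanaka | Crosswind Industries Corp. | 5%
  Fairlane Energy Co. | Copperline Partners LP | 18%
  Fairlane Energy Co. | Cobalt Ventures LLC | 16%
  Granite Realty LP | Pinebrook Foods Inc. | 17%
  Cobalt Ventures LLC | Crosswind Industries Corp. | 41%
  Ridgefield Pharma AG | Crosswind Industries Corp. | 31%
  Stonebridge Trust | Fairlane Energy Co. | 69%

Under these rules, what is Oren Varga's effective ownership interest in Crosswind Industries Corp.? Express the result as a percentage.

6.452585%

By sibling attribution (R3), Oren Varga is treated as also owning Keanu Varga's interest in Stonebridge Trust, giving 51% + 49% = 100%.
By sibling attribution (R3), Oren Varga is treated as also owning Keanu Varga's interest in Granite Realty LP, giving 28% + 57% = 85%.
Chain via Stonebridge Trust → Fairlane Energy Co. → Cobalt Ventures LLC (R1): 100% × 69% × 16% × 41% = 4.5264% of Crosswind Industries Corp.
Chain via Granite Realty LP → Pinebrook Foods Inc. → Ridgefield Pharma AG (R1): 85% × 17% × 43% × 31% = 1.926185% of Crosswind Industries Corp.
Aggregating (R2): 4.5264% + 1.926185% = 6.452585%.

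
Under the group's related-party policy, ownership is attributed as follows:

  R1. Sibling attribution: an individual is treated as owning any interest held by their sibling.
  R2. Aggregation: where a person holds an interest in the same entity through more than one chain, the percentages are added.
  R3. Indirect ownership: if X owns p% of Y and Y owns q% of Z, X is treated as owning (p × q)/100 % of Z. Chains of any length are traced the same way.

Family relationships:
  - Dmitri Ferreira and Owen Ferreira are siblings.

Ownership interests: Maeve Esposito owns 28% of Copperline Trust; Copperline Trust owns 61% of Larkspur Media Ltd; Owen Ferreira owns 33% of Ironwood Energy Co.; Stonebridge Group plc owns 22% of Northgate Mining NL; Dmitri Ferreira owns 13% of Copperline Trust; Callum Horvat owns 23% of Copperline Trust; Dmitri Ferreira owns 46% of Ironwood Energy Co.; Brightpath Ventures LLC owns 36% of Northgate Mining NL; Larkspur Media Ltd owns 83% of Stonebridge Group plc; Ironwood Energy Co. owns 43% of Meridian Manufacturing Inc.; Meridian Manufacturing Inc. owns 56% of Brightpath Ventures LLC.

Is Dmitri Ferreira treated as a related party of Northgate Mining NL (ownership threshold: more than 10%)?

By sibling attribution (R1), Dmitri Ferreira is treated as also owning Owen Ferreira's interest in Ironwood Energy Co, giving 46% + 33% = 79%.
Chain via Copperline Trust → Larkspur Media Ltd → Stonebridge Group plc (R3): 13% × 61% × 83% × 22% = 1.448018% of Northgate Mining NL.
Chain via Ironwood Energy Co. → Meridian Manufacturing Inc. → Brightpath Ventures LLC (R3): 79% × 43% × 56% × 36% = 6.848352% of Northgate Mining NL.
Aggregating (R2): 1.448018% + 6.848352% = 8.29637%.
8.29637% does not exceed the 10% threshold, so Dmitri is not a related party to Northgate Mining NL.

No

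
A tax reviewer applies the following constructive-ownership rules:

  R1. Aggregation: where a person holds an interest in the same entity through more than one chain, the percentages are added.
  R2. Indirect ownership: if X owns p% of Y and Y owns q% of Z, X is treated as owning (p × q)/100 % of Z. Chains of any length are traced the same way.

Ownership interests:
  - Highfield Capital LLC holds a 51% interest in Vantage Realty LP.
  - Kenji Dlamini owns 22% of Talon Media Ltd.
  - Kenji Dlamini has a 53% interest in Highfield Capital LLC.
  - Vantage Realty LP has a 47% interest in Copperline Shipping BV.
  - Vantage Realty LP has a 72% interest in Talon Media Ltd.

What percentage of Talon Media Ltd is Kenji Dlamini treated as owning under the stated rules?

41.4616%

Chain via Highfield Capital LLC → Vantage Realty LP (R2): 53% × 51% × 72% = 19.4616% of Talon Media Ltd.
Direct interest in Talon Media Ltd: 22%.
Aggregating (R1): 19.4616% + 22% = 41.4616%.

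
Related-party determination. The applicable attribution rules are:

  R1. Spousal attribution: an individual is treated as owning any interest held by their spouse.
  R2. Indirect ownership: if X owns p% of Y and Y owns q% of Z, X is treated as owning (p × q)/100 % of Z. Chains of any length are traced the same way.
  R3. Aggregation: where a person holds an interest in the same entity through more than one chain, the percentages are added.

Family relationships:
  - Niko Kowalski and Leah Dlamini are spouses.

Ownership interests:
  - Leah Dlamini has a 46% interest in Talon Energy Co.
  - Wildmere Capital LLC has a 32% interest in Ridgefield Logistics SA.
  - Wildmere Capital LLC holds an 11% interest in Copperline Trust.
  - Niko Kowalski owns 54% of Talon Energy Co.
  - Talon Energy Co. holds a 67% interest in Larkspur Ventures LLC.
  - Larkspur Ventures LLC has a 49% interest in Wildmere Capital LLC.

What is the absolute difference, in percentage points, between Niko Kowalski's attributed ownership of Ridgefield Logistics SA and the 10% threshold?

By spousal attribution (R1), Niko Kowalski is treated as also owning Leah Dlamini's interest in Talon Energy Co, giving 54% + 46% = 100%.
Chain via Talon Energy Co. → Larkspur Ventures LLC → Wildmere Capital LLC (R2): 100% × 67% × 49% × 32% = 10.5056% of Ridgefield Logistics SA.
10.5056% exceeds the 10% threshold by 0.5056 percentage points.

0.5056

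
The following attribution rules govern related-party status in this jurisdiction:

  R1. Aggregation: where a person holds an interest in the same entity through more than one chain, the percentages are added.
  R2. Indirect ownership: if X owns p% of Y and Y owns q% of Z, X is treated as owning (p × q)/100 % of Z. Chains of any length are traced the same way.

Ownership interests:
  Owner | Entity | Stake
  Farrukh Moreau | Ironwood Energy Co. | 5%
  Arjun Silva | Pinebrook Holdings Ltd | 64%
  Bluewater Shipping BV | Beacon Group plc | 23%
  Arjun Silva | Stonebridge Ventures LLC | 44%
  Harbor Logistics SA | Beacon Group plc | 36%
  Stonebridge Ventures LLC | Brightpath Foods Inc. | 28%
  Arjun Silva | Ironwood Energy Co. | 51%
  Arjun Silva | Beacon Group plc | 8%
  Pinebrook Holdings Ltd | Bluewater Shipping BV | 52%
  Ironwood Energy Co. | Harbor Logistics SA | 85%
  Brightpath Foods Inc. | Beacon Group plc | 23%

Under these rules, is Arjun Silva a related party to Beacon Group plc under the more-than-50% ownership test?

No

Chain via Stonebridge Ventures LLC → Brightpath Foods Inc. (R2): 44% × 28% × 23% = 2.8336% of Beacon Group plc.
Chain via Pinebrook Holdings Ltd → Bluewater Shipping BV (R2): 64% × 52% × 23% = 7.6544% of Beacon Group plc.
Chain via Ironwood Energy Co. → Harbor Logistics SA (R2): 51% × 85% × 36% = 15.606% of Beacon Group plc.
Direct interest in Beacon Group plc: 8%.
Aggregating (R1): 2.8336% + 7.6544% + 15.606% + 8% = 34.094%.
34.094% does not exceed the 50% threshold, so Arjun is not a related party to Beacon Group plc.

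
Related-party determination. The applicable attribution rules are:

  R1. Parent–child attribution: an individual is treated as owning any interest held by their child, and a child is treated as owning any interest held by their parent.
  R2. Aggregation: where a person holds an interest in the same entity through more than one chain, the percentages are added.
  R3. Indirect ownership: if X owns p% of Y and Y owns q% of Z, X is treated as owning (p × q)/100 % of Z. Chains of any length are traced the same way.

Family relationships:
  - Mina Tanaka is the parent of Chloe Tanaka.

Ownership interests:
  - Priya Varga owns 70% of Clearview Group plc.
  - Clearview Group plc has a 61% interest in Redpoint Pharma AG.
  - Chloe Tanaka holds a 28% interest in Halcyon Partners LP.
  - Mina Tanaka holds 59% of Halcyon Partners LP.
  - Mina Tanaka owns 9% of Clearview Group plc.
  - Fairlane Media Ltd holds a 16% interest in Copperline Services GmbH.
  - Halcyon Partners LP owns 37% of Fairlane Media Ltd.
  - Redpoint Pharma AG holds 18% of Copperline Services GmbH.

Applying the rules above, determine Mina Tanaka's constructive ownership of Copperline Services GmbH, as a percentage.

By parent–child attribution (R1), Mina Tanaka is treated as also owning Chloe Tanaka's interest in Halcyon Partners LP, giving 59% + 28% = 87%.
Chain via Halcyon Partners LP → Fairlane Media Ltd (R3): 87% × 37% × 16% = 5.1504% of Copperline Services GmbH.
Chain via Clearview Group plc → Redpoint Pharma AG (R3): 9% × 61% × 18% = 0.9882% of Copperline Services GmbH.
Aggregating (R2): 5.1504% + 0.9882% = 6.1386%.

6.1386%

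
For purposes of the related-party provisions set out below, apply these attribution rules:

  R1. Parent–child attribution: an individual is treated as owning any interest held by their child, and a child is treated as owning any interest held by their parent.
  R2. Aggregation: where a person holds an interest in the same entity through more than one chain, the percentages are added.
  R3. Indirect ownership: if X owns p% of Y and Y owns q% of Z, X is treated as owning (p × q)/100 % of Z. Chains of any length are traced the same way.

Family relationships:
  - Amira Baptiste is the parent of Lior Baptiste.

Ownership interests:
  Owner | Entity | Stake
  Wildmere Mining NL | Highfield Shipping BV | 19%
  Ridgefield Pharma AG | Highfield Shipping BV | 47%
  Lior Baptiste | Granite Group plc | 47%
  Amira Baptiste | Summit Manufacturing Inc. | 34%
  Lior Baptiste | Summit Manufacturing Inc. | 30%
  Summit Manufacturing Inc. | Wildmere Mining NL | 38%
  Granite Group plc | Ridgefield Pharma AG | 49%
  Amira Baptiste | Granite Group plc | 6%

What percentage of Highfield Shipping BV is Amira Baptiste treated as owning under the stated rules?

16.8267%

By parent–child attribution (R1), Amira Baptiste is treated as also owning Lior Baptiste's interest in Granite Group plc, giving 6% + 47% = 53%.
By parent–child attribution (R1), Amira Baptiste is treated as also owning Lior Baptiste's interest in Summit Manufacturing Inc, giving 34% + 30% = 64%.
Chain via Granite Group plc → Ridgefield Pharma AG (R3): 53% × 49% × 47% = 12.2059% of Highfield Shipping BV.
Chain via Summit Manufacturing Inc. → Wildmere Mining NL (R3): 64% × 38% × 19% = 4.6208% of Highfield Shipping BV.
Aggregating (R2): 12.2059% + 4.6208% = 16.8267%.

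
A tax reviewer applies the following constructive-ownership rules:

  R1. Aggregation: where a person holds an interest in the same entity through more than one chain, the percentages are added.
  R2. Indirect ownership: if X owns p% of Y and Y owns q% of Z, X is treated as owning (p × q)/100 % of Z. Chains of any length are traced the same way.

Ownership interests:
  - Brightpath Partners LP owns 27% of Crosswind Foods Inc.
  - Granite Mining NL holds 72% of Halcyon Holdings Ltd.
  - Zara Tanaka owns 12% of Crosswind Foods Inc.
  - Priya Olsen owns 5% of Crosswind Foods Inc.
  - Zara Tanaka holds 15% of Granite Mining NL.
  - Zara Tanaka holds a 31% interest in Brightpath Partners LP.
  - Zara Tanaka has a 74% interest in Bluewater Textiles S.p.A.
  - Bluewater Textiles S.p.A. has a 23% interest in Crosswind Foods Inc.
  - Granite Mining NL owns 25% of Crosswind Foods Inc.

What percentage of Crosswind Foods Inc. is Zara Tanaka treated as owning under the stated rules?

41.14%

Chain via Bluewater Textiles S.p.A. (R2): 74% × 23% = 17.02% of Crosswind Foods Inc.
Chain via Brightpath Partners LP (R2): 31% × 27% = 8.37% of Crosswind Foods Inc.
Chain via Granite Mining NL (R2): 15% × 25% = 3.75% of Crosswind Foods Inc.
Direct interest in Crosswind Foods Inc: 12%.
Aggregating (R1): 17.02% + 8.37% + 3.75% + 12% = 41.14%.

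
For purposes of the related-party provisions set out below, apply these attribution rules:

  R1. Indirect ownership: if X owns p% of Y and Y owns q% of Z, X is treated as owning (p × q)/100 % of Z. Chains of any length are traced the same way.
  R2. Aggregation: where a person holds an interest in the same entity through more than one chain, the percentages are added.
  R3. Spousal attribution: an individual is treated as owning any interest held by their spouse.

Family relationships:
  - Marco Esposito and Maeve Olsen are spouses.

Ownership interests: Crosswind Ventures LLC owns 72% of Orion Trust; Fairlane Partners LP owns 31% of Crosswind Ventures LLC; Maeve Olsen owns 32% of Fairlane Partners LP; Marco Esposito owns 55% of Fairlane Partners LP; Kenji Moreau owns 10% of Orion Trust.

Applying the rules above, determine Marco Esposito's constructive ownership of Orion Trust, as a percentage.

19.4184%

By spousal attribution (R3), Marco Esposito is treated as also owning Maeve Olsen's interest in Fairlane Partners LP, giving 55% + 32% = 87%.
Chain via Fairlane Partners LP → Crosswind Ventures LLC (R1): 87% × 31% × 72% = 19.4184% of Orion Trust.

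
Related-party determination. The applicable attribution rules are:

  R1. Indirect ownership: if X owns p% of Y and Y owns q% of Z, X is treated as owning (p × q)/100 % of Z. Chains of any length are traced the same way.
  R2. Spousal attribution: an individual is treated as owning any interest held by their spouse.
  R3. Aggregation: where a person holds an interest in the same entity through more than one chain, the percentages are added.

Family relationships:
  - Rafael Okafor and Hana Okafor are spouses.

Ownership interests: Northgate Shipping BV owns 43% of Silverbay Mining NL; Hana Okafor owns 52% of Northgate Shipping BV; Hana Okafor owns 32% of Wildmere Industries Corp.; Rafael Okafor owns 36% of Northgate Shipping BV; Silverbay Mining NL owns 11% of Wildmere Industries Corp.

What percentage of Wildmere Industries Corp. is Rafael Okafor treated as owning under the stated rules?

By spousal attribution (R2), Rafael Okafor is treated as also owning Hana Okafor's interest in Northgate Shipping BV, giving 36% + 52% = 88%.
By spousal attribution (R2), Rafael Okafor is treated as owning Hana Okafor's 32% interest in Wildmere Industries Corp.
Chain via Northgate Shipping BV → Silverbay Mining NL (R1): 88% × 43% × 11% = 4.1624% of Wildmere Industries Corp.
Direct interest in Wildmere Industries Corp: 32%.
Aggregating (R3): 4.1624% + 32% = 36.1624%.

36.1624%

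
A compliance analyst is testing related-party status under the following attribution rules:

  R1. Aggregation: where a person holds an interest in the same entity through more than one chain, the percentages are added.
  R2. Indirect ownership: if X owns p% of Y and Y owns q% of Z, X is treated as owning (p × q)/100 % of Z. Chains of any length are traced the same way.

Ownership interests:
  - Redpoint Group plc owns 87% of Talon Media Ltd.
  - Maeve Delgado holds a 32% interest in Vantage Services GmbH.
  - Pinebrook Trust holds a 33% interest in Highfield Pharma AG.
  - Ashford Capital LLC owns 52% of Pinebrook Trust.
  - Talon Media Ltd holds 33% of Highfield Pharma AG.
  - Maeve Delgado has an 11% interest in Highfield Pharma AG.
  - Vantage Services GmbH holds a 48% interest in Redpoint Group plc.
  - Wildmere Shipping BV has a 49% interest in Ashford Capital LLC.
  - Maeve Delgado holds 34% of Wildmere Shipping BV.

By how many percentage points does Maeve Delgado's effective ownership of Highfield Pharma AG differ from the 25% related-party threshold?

6.731288

Chain via Vantage Services GmbH → Redpoint Group plc → Talon Media Ltd (R2): 32% × 48% × 87% × 33% = 4.409856% of Highfield Pharma AG.
Chain via Wildmere Shipping BV → Ashford Capital LLC → Pinebrook Trust (R2): 34% × 49% × 52% × 33% = 2.858856% of Highfield Pharma AG.
Direct interest in Highfield Pharma AG: 11%.
Aggregating (R1): 4.409856% + 2.858856% + 11% = 18.268712%.
18.268712% falls short of the 25% threshold by 6.731288 percentage points.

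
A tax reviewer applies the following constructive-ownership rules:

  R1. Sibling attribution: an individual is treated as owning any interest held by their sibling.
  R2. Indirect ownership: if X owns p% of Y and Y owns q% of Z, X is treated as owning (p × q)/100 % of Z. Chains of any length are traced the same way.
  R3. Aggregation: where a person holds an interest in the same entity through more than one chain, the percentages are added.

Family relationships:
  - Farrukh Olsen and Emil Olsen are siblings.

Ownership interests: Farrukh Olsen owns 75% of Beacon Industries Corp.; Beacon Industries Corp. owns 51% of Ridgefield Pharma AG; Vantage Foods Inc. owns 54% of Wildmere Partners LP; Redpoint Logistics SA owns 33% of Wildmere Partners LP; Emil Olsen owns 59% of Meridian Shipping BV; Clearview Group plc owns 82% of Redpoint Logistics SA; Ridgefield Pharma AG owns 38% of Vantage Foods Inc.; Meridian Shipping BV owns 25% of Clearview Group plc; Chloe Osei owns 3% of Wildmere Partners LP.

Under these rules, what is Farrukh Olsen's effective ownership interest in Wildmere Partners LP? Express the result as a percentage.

By sibling attribution (R1), Farrukh Olsen is treated as owning Emil Olsen's 59% interest in Meridian Shipping BV.
Chain via Beacon Industries Corp. → Ridgefield Pharma AG → Vantage Foods Inc. (R2): 75% × 51% × 38% × 54% = 7.8489% of Wildmere Partners LP.
Chain via Meridian Shipping BV → Clearview Group plc → Redpoint Logistics SA (R2): 59% × 25% × 82% × 33% = 3.99135% of Wildmere Partners LP.
Aggregating (R3): 7.8489% + 3.99135% = 11.84025%.

11.84025%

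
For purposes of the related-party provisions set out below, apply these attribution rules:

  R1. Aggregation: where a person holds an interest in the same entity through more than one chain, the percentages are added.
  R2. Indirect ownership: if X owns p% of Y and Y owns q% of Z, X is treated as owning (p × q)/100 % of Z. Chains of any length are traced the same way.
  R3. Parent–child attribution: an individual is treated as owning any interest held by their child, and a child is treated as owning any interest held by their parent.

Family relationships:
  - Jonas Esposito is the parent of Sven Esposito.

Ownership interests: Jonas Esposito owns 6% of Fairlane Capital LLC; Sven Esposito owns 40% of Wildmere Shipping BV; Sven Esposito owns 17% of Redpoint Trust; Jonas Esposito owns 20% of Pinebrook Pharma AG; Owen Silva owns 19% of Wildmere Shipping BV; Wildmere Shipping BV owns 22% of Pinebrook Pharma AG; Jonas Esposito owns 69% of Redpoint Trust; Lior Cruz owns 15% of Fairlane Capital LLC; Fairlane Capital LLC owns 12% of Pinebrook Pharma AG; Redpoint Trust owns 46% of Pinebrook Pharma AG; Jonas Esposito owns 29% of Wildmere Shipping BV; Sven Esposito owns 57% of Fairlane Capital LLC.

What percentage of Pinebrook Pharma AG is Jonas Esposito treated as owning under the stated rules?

82.3%

By parent–child attribution (R3), Jonas Esposito is treated as also owning Sven Esposito's interest in Fairlane Capital LLC, giving 6% + 57% = 63%.
By parent–child attribution (R3), Jonas Esposito is treated as also owning Sven Esposito's interest in Wildmere Shipping BV, giving 29% + 40% = 69%.
By parent–child attribution (R3), Jonas Esposito is treated as also owning Sven Esposito's interest in Redpoint Trust, giving 69% + 17% = 86%.
Chain via Fairlane Capital LLC (R2): 63% × 12% = 7.56% of Pinebrook Pharma AG.
Chain via Wildmere Shipping BV (R2): 69% × 22% = 15.18% of Pinebrook Pharma AG.
Chain via Redpoint Trust (R2): 86% × 46% = 39.56% of Pinebrook Pharma AG.
Direct interest in Pinebrook Pharma AG: 20%.
Aggregating (R1): 7.56% + 15.18% + 39.56% + 20% = 82.3%.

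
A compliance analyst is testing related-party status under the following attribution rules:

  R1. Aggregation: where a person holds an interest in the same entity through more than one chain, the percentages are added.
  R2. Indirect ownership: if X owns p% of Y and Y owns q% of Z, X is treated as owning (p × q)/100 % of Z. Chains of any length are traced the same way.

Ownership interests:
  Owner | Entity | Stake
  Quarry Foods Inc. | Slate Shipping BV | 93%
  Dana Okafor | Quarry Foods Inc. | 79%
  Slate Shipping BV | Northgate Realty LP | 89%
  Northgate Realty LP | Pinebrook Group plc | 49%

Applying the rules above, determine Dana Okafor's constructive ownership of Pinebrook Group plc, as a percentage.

Chain via Quarry Foods Inc. → Slate Shipping BV → Northgate Realty LP (R2): 79% × 93% × 89% × 49% = 32.040267% of Pinebrook Group plc.

32.040267%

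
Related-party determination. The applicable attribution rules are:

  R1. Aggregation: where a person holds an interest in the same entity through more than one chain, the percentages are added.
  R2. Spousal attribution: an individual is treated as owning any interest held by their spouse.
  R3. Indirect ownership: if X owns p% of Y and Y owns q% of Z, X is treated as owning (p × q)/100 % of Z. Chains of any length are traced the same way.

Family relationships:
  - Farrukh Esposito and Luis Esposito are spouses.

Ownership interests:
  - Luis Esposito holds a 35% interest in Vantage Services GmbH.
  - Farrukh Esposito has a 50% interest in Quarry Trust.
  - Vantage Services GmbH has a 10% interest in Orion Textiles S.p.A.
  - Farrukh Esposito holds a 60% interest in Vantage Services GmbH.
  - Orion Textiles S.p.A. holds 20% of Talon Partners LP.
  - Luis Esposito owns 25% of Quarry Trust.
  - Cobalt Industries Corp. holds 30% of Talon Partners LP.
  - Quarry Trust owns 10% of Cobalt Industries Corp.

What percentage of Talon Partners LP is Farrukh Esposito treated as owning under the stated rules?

By spousal attribution (R2), Farrukh Esposito is treated as also owning Luis Esposito's interest in Quarry Trust, giving 50% + 25% = 75%.
By spousal attribution (R2), Farrukh Esposito is treated as also owning Luis Esposito's interest in Vantage Services GmbH, giving 60% + 35% = 95%.
Chain via Quarry Trust → Cobalt Industries Corp. (R3): 75% × 10% × 30% = 2.25% of Talon Partners LP.
Chain via Vantage Services GmbH → Orion Textiles S.p.A. (R3): 95% × 10% × 20% = 1.9% of Talon Partners LP.
Aggregating (R1): 2.25% + 1.9% = 4.15%.

4.15%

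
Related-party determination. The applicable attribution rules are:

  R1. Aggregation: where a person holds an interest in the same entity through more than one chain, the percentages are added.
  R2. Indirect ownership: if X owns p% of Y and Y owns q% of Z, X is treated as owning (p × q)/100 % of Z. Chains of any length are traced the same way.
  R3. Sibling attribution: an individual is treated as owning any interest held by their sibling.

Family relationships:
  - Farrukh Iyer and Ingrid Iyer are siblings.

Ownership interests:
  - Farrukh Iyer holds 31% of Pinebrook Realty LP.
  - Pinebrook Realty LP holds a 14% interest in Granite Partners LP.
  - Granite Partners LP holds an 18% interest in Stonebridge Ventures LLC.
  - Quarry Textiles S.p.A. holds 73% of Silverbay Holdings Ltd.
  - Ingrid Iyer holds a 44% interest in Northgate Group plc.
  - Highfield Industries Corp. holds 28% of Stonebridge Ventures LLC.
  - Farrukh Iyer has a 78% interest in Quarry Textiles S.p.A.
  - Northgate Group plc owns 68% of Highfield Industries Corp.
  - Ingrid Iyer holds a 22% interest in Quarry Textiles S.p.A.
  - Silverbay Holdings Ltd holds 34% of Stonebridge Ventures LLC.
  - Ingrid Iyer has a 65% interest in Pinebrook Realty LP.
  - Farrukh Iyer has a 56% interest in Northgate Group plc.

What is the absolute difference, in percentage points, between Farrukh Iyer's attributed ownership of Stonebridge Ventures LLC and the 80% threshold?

By sibling attribution (R3), Farrukh Iyer is treated as also owning Ingrid Iyer's interest in Quarry Textiles S.p.A, giving 78% + 22% = 100%.
By sibling attribution (R3), Farrukh Iyer is treated as also owning Ingrid Iyer's interest in Northgate Group plc, giving 56% + 44% = 100%.
By sibling attribution (R3), Farrukh Iyer is treated as also owning Ingrid Iyer's interest in Pinebrook Realty LP, giving 31% + 65% = 96%.
Chain via Quarry Textiles S.p.A. → Silverbay Holdings Ltd (R2): 100% × 73% × 34% = 24.82% of Stonebridge Ventures LLC.
Chain via Northgate Group plc → Highfield Industries Corp. (R2): 100% × 68% × 28% = 19.04% of Stonebridge Ventures LLC.
Chain via Pinebrook Realty LP → Granite Partners LP (R2): 96% × 14% × 18% = 2.4192% of Stonebridge Ventures LLC.
Aggregating (R1): 24.82% + 19.04% + 2.4192% = 46.2792%.
46.2792% falls short of the 80% threshold by 33.7208 percentage points.

33.7208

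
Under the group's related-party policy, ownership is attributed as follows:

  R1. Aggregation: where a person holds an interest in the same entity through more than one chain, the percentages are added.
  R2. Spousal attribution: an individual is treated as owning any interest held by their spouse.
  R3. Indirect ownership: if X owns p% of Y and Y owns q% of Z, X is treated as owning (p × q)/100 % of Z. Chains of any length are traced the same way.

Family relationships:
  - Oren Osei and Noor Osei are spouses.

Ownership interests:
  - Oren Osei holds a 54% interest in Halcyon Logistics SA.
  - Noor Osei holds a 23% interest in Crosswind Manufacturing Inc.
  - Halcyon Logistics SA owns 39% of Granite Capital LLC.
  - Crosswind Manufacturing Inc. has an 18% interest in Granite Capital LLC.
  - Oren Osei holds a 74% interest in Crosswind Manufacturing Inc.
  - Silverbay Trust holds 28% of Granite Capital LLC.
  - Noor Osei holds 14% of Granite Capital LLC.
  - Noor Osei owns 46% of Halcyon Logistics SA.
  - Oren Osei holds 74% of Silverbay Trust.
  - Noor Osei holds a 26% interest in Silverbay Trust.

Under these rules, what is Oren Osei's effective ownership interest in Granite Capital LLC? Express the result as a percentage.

98.46%

By spousal attribution (R2), Oren Osei is treated as also owning Noor Osei's interest in Crosswind Manufacturing Inc, giving 74% + 23% = 97%.
By spousal attribution (R2), Oren Osei is treated as also owning Noor Osei's interest in Silverbay Trust, giving 74% + 26% = 100%.
By spousal attribution (R2), Oren Osei is treated as also owning Noor Osei's interest in Halcyon Logistics SA, giving 54% + 46% = 100%.
By spousal attribution (R2), Oren Osei is treated as owning Noor Osei's 14% interest in Granite Capital LLC.
Chain via Crosswind Manufacturing Inc. (R3): 97% × 18% = 17.46% of Granite Capital LLC.
Chain via Silverbay Trust (R3): 100% × 28% = 28% of Granite Capital LLC.
Chain via Halcyon Logistics SA (R3): 100% × 39% = 39% of Granite Capital LLC.
Direct interest in Granite Capital LLC: 14%.
Aggregating (R1): 17.46% + 28% + 39% + 14% = 98.46%.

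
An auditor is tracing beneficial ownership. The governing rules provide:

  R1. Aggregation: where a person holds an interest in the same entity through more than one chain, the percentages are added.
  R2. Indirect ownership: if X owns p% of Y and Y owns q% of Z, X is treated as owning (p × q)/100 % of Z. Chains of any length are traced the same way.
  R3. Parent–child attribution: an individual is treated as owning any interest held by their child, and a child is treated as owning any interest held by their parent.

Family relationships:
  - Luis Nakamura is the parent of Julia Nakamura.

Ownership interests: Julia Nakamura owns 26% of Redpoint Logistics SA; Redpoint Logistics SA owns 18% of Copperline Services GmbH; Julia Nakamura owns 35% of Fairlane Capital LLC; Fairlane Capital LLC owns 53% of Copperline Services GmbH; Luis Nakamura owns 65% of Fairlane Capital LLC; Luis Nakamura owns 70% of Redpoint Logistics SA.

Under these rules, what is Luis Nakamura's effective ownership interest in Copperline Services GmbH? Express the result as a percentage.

By parent–child attribution (R3), Luis Nakamura is treated as also owning Julia Nakamura's interest in Fairlane Capital LLC, giving 65% + 35% = 100%.
By parent–child attribution (R3), Luis Nakamura is treated as also owning Julia Nakamura's interest in Redpoint Logistics SA, giving 70% + 26% = 96%.
Chain via Fairlane Capital LLC (R2): 100% × 53% = 53% of Copperline Services GmbH.
Chain via Redpoint Logistics SA (R2): 96% × 18% = 17.28% of Copperline Services GmbH.
Aggregating (R1): 53% + 17.28% = 70.28%.

70.28%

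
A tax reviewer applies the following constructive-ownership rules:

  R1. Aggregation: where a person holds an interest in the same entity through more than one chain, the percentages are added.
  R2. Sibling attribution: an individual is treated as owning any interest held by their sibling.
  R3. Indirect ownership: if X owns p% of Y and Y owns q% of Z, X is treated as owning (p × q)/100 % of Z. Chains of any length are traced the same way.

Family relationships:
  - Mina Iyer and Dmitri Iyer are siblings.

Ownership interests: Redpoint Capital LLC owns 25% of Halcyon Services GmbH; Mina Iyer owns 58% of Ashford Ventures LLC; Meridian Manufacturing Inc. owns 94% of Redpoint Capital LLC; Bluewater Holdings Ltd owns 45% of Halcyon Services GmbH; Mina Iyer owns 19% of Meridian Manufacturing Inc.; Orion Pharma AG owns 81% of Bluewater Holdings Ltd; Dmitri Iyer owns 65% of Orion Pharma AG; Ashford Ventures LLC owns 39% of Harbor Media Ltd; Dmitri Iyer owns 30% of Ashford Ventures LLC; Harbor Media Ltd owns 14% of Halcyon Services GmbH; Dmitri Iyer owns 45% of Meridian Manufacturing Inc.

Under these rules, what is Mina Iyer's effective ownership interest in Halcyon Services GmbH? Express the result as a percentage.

43.5373%

By sibling attribution (R2), Mina Iyer is treated as also owning Dmitri Iyer's interest in Meridian Manufacturing Inc, giving 19% + 45% = 64%.
By sibling attribution (R2), Mina Iyer is treated as also owning Dmitri Iyer's interest in Ashford Ventures LLC, giving 58% + 30% = 88%.
By sibling attribution (R2), Mina Iyer is treated as owning Dmitri Iyer's 65% interest in Orion Pharma AG.
Chain via Meridian Manufacturing Inc. → Redpoint Capital LLC (R3): 64% × 94% × 25% = 15.04% of Halcyon Services GmbH.
Chain via Ashford Ventures LLC → Harbor Media Ltd (R3): 88% × 39% × 14% = 4.8048% of Halcyon Services GmbH.
Chain via Orion Pharma AG → Bluewater Holdings Ltd (R3): 65% × 81% × 45% = 23.6925% of Halcyon Services GmbH.
Aggregating (R1): 15.04% + 4.8048% + 23.6925% = 43.5373%.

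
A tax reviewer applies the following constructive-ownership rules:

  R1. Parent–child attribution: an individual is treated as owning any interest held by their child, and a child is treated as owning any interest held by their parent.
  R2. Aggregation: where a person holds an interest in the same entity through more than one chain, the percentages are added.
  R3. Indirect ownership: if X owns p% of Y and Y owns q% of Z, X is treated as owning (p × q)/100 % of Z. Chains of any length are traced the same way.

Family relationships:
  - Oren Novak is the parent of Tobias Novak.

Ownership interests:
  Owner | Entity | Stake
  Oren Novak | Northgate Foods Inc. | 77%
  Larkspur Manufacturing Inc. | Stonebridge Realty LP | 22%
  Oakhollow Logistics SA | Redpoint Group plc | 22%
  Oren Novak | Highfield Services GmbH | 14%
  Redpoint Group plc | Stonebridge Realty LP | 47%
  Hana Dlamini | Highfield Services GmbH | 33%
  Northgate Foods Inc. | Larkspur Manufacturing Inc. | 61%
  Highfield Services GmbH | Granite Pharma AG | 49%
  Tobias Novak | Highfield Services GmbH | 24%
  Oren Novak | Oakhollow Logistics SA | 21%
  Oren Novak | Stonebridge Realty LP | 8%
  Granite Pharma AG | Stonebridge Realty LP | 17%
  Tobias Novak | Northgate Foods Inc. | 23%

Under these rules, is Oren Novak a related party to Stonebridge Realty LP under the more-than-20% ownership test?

By parent–child attribution (R1), Oren Novak is treated as also owning Tobias Novak's interest in Highfield Services GmbH, giving 14% + 24% = 38%.
By parent–child attribution (R1), Oren Novak is treated as also owning Tobias Novak's interest in Northgate Foods Inc, giving 77% + 23% = 100%.
Chain via Highfield Services GmbH → Granite Pharma AG (R3): 38% × 49% × 17% = 3.1654% of Stonebridge Realty LP.
Chain via Northgate Foods Inc. → Larkspur Manufacturing Inc. (R3): 100% × 61% × 22% = 13.42% of Stonebridge Realty LP.
Chain via Oakhollow Logistics SA → Redpoint Group plc (R3): 21% × 22% × 47% = 2.1714% of Stonebridge Realty LP.
Direct interest in Stonebridge Realty LP: 8%.
Aggregating (R2): 3.1654% + 13.42% + 2.1714% + 8% = 26.7568%.
26.7568% exceeds the 20% threshold, so Oren is a related party to Stonebridge Realty LP.

Yes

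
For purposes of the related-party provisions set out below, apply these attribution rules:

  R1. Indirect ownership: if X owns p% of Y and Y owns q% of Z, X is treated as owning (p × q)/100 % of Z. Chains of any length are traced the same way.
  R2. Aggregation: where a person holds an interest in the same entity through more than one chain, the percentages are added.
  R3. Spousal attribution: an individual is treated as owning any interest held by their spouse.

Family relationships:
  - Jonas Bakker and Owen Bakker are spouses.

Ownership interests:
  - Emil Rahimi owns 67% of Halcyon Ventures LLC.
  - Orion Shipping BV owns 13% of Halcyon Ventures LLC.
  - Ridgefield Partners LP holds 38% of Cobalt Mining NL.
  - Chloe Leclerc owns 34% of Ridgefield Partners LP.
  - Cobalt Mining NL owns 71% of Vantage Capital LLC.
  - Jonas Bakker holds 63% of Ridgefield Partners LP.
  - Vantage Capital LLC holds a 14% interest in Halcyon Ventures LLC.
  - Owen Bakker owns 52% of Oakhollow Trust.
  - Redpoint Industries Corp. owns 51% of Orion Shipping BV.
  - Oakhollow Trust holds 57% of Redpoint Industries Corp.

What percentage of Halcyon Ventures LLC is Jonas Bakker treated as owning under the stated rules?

By spousal attribution (R3), Jonas Bakker is treated as owning Owen Bakker's 52% interest in Oakhollow Trust.
Chain via Ridgefield Partners LP → Cobalt Mining NL → Vantage Capital LLC (R1): 63% × 38% × 71% × 14% = 2.379636% of Halcyon Ventures LLC.
Chain via Oakhollow Trust → Redpoint Industries Corp. → Orion Shipping BV (R1): 52% × 57% × 51% × 13% = 1.965132% of Halcyon Ventures LLC.
Aggregating (R2): 2.379636% + 1.965132% = 4.344768%.

4.344768%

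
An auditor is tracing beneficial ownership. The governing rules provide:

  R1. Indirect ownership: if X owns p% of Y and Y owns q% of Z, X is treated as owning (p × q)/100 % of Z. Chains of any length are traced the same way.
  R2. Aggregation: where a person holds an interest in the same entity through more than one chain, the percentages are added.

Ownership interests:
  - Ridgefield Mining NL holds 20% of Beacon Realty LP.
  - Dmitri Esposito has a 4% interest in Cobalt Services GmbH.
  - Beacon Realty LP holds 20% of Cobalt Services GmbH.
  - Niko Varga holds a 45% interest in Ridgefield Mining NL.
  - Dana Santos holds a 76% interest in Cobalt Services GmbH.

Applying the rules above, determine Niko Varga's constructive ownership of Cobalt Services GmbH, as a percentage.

Chain via Ridgefield Mining NL → Beacon Realty LP (R1): 45% × 20% × 20% = 1.8% of Cobalt Services GmbH.

1.8%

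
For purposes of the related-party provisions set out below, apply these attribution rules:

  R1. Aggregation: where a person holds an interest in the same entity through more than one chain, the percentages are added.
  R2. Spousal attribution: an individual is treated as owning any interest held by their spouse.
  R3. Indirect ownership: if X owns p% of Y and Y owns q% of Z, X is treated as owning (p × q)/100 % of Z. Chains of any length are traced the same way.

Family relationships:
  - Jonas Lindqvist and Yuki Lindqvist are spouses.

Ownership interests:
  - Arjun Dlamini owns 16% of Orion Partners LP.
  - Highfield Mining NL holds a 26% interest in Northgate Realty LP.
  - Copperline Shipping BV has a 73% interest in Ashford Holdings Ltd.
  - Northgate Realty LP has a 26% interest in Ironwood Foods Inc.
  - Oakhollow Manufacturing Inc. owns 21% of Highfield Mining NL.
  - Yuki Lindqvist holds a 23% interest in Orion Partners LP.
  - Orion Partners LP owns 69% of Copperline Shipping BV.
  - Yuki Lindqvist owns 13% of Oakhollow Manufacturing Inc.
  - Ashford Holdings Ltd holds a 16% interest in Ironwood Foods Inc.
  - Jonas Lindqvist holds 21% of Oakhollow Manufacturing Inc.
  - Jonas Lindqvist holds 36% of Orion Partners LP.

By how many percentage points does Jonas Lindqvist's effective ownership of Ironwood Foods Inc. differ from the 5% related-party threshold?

0.237592

By spousal attribution (R2), Jonas Lindqvist is treated as also owning Yuki Lindqvist's interest in Orion Partners LP, giving 36% + 23% = 59%.
By spousal attribution (R2), Jonas Lindqvist is treated as also owning Yuki Lindqvist's interest in Oakhollow Manufacturing Inc, giving 21% + 13% = 34%.
Chain via Orion Partners LP → Copperline Shipping BV → Ashford Holdings Ltd (R3): 59% × 69% × 73% × 16% = 4.754928% of Ironwood Foods Inc.
Chain via Oakhollow Manufacturing Inc. → Highfield Mining NL → Northgate Realty LP (R3): 34% × 21% × 26% × 26% = 0.482664% of Ironwood Foods Inc.
Aggregating (R1): 4.754928% + 0.482664% = 5.237592%.
5.237592% exceeds the 5% threshold by 0.237592 percentage points.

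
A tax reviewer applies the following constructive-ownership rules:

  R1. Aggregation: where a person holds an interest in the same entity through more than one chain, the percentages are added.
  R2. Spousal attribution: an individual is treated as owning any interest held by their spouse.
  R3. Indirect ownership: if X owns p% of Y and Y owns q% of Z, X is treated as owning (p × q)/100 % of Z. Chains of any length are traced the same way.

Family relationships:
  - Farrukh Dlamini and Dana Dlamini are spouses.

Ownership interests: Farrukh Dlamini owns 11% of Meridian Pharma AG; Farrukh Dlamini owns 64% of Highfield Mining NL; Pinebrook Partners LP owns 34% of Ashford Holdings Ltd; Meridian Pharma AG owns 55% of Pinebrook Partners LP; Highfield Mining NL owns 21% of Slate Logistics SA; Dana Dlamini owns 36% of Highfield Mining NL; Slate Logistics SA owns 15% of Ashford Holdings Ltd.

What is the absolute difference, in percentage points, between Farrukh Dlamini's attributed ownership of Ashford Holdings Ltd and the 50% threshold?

44.793

By spousal attribution (R2), Farrukh Dlamini is treated as also owning Dana Dlamini's interest in Highfield Mining NL, giving 64% + 36% = 100%.
Chain via Highfield Mining NL → Slate Logistics SA (R3): 100% × 21% × 15% = 3.15% of Ashford Holdings Ltd.
Chain via Meridian Pharma AG → Pinebrook Partners LP (R3): 11% × 55% × 34% = 2.057% of Ashford Holdings Ltd.
Aggregating (R1): 3.15% + 2.057% = 5.207%.
5.207% falls short of the 50% threshold by 44.793 percentage points.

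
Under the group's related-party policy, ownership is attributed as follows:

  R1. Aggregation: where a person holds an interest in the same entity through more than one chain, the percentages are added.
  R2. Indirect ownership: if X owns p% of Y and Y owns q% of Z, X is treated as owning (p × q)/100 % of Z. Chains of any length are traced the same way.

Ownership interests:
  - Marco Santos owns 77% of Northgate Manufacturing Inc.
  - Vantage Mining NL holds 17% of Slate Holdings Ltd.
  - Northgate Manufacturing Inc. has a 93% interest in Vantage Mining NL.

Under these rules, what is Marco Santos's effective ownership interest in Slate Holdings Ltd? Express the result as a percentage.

Chain via Northgate Manufacturing Inc. → Vantage Mining NL (R2): 77% × 93% × 17% = 12.1737% of Slate Holdings Ltd.

12.1737%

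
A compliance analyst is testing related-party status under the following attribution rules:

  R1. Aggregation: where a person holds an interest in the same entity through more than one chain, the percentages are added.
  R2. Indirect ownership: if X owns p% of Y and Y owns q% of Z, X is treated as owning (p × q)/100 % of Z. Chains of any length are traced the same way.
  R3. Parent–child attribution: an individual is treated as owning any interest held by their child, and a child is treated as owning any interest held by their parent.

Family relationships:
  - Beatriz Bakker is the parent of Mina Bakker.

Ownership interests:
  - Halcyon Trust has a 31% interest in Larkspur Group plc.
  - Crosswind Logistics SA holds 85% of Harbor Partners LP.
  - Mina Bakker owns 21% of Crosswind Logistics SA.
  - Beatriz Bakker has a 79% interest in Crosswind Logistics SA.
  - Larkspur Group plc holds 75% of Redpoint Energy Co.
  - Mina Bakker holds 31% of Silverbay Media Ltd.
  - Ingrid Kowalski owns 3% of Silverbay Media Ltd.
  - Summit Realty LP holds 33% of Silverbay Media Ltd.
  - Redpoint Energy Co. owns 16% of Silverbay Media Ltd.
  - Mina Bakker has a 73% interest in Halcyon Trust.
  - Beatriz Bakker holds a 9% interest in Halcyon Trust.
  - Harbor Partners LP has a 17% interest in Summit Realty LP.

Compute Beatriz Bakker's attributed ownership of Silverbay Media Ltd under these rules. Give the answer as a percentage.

By parent–child attribution (R3), Beatriz Bakker is treated as also owning Mina Bakker's interest in Halcyon Trust, giving 9% + 73% = 82%.
By parent–child attribution (R3), Beatriz Bakker is treated as also owning Mina Bakker's interest in Crosswind Logistics SA, giving 79% + 21% = 100%.
By parent–child attribution (R3), Beatriz Bakker is treated as owning Mina Bakker's 31% interest in Silverbay Media Ltd.
Chain via Halcyon Trust → Larkspur Group plc → Redpoint Energy Co. (R2): 82% × 31% × 75% × 16% = 3.0504% of Silverbay Media Ltd.
Chain via Crosswind Logistics SA → Harbor Partners LP → Summit Realty LP (R2): 100% × 85% × 17% × 33% = 4.7685% of Silverbay Media Ltd.
Direct interest in Silverbay Media Ltd: 31%.
Aggregating (R1): 3.0504% + 4.7685% + 31% = 38.8189%.

38.8189%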